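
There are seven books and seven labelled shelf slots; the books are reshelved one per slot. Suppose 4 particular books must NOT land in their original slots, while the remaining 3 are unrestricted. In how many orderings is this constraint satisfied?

2790

Inclusion-exclusion on the 4 forbidden self-matches:
Σ_{j=0}^{4} (-1)^j C(4,j)(7-j)!
= C(4,0)·7! - C(4,1)·6! + C(4,2)·5! - C(4,3)·4! + C(4,4)·3!
= 5040 - 2880 + 720 - 96 + 6
= 2790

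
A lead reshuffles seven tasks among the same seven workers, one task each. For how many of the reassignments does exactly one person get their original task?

1855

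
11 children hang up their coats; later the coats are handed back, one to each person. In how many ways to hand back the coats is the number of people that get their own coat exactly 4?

Choose which 4 of the 11 are fixed: C(11,4) = 330.
The other 7 form a derangement: !7 = 1854.
Total: 330 × 1854 = 611820.

611820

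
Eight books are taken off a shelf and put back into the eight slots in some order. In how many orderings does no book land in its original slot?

14833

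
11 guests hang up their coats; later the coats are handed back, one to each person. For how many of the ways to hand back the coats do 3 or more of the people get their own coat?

Sum C(11,i)·!(11-i) for i = 3..11:
  i=3: C(11,3)·!8 = 165·14833 = 2447445
  i=4: C(11,4)·!7 = 330·1854 = 611820
  i=5: C(11,5)·!6 = 462·265 = 122430
  i=6: C(11,6)·!5 = 462·44 = 20328
  i=7: C(11,7)·!4 = 330·9 = 2970
  i=8: C(11,8)·!3 = 165·2 = 330
  i=9: C(11,9)·!2 = 55·1 = 55
  i=10: C(11,10)·!1 = 11·0 = 0
  i=11: C(11,11)·!0 = 1·1 = 1
Total = 3205379.

3205379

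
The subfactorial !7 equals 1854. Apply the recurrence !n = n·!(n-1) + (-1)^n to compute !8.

14833

!8 = 8·1854 + 1 = 14833.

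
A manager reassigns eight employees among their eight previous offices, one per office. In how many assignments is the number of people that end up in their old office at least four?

771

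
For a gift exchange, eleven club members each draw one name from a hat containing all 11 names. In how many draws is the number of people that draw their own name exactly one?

14684571

Pick the single fixed position: C(11,1) = 11 ways.
The remaining 10 must be deranged: !10 = 1334961.
Total: 11 × 1334961 = 14684571.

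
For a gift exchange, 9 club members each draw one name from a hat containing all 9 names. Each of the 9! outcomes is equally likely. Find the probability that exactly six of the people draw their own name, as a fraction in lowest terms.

Favorable outcomes: C(9,6)·!3 = 84·2 = 168.
Total outcomes: 9! = 362880.
Probability = 168/362880 = 1/2160.

1/2160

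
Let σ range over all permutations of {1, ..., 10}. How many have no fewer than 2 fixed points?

958879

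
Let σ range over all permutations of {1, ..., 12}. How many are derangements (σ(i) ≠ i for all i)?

176214841

The subfactorial !12 = [12!/e] (nearest integer).
12! = 479001600, and 479001600/e ≈ 176214840.93, so !12 = 176214841.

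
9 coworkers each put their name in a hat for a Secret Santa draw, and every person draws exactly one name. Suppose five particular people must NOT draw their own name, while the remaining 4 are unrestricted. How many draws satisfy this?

205056

Let A_j be the event that the j-th constrained one is fixed. By inclusion-exclusion over the 5 events:
Σ_{j=0}^{5} (-1)^j C(5,j)(9-j)!
= C(5,0)·9! - C(5,1)·8! + C(5,2)·7! - C(5,3)·6! + C(5,4)·5! - C(5,5)·4!
= 362880 - 201600 + 50400 - 7200 + 600 - 24
= 205056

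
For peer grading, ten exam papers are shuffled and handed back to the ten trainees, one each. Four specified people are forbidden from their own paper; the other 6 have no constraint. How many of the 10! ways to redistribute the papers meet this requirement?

2399760

Inclusion-exclusion on the 4 forbidden self-matches:
Σ_{j=0}^{4} (-1)^j C(4,j)(10-j)!
= C(4,0)·10! - C(4,1)·9! + C(4,2)·8! - C(4,3)·7! + C(4,4)·6!
= 3628800 - 1451520 + 241920 - 20160 + 720
= 2399760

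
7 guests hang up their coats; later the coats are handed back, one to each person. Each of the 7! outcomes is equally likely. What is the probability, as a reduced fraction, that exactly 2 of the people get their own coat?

Favorable outcomes: C(7,2)·!5 = 21·44 = 924.
Total outcomes: 7! = 5040.
Probability = 924/5040 = 11/60.

11/60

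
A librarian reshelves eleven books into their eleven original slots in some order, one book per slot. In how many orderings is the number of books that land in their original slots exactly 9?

Choose which 9 of the 11 are fixed: C(11,9) = 55.
The other 2 form a derangement: !2 = 1.
Total: 55 × 1 = 55.

55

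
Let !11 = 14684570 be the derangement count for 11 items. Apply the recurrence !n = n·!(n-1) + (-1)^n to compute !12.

176214841

!12 = 12·14684570 + 1 = 176214841.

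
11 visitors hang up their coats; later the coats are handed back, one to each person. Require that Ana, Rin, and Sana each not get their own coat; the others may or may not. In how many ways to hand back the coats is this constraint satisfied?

30078720

Let A_j be the event that the j-th constrained one is fixed. By inclusion-exclusion over the 3 events:
Σ_{j=0}^{3} (-1)^j C(3,j)(11-j)!
= C(3,0)·11! - C(3,1)·10! + C(3,2)·9! - C(3,3)·8!
= 39916800 - 10886400 + 1088640 - 40320
= 30078720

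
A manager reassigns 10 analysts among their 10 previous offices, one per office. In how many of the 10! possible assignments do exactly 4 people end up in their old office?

Pick the 4 fixed positions: C(10,4) = 210 ways.
The remaining 6 must be deranged: !6 = 265.
Total: 210 × 265 = 55650.

55650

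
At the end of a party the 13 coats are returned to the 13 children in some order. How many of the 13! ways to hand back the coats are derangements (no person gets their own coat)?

2290792932

!13 = 13! · Σ_{k=0}^{13} (-1)^k/k!
= 13! - 13!/1! + 13!/2! - 13!/3! + 13!/4! - 13!/5! + 13!/6! - 13!/7! + 13!/8! - 13!/9! + 13!/10! - 13!/11! + 13!/12! - 13!/13!
= 6227020800 - 6227020800 + 3113510400 - 1037836800 + 259459200 - 51891840 + 8648640 - 1235520 + 154440 - 17160 + 1716 - 156 + 13 - 1
= 2290792932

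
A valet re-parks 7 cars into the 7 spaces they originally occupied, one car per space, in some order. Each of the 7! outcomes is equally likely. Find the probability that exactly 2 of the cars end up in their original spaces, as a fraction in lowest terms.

11/60

Favorable outcomes: C(7,2)·!5 = 21·44 = 924.
Total outcomes: 7! = 5040.
Probability = 924/5040 = 11/60.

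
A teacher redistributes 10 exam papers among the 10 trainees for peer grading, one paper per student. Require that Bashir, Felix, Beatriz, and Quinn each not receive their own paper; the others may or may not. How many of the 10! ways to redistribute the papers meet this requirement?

2399760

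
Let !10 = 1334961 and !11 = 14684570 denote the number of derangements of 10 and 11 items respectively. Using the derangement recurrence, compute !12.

176214841

!12 = (12-1)·(!11 + !10) = 11·(14684570 + 1334961) = 11·16019531 = 176214841.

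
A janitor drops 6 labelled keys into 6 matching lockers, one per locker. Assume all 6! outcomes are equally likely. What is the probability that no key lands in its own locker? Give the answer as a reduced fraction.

53/144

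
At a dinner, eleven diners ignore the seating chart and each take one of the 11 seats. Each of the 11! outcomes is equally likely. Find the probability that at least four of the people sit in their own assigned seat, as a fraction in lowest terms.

378967/19958400

Favorable outcomes: Σ_{i≥4} C(11,i)·!(11-i) = 330·1854 + 462·265 + 462·44 + 330·9 + 165·2 + 55·1 + 11·0 + 1·1 = 757934.
Total outcomes: 11! = 39916800.
Probability = 757934/39916800 = 378967/19958400.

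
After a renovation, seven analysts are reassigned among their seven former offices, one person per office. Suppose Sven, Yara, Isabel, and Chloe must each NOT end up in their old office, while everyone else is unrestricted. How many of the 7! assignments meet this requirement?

2790

Let A_j be the event that the j-th constrained one is fixed. By inclusion-exclusion over the 4 events:
Σ_{j=0}^{4} (-1)^j C(4,j)(7-j)!
= C(4,0)·7! - C(4,1)·6! + C(4,2)·5! - C(4,3)·4! + C(4,4)·3!
= 5040 - 2880 + 720 - 96 + 6
= 2790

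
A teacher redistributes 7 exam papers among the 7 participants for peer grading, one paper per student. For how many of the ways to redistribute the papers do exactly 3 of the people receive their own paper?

315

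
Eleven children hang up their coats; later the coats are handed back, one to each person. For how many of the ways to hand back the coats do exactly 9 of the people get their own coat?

55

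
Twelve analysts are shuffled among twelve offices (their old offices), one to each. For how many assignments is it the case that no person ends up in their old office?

176214841

The number of derangements of 12 is !12 = Σ_{k=0}^{12} (-1)^k·12!/k!
= 12! - 12!/1! + 12!/2! - 12!/3! + 12!/4! - 12!/5! + 12!/6! - 12!/7! + 12!/8! - 12!/9! + 12!/10! - 12!/11! + 12!/12!
= 479001600 - 479001600 + 239500800 - 79833600 + 19958400 - 3991680 + 665280 - 95040 + 11880 - 1320 + 132 - 12 + 1
= 176214841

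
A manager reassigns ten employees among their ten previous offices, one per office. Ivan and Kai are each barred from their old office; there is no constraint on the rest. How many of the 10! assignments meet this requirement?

Let A_j be the event that the j-th constrained one is fixed. By inclusion-exclusion over the 2 events:
Σ_{j=0}^{2} (-1)^j C(2,j)(10-j)!
= C(2,0)·10! - C(2,1)·9! + C(2,2)·8!
= 3628800 - 725760 + 40320
= 2943360

2943360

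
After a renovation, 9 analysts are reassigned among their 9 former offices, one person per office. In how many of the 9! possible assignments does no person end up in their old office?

!9 = 9! · Σ_{k=0}^{9} (-1)^k/k!
= 9! - 9!/1! + 9!/2! - 9!/3! + 9!/4! - 9!/5! + 9!/6! - 9!/7! + 9!/8! - 9!/9!
= 362880 - 362880 + 181440 - 60480 + 15120 - 3024 + 504 - 72 + 9 - 1
= 133496

133496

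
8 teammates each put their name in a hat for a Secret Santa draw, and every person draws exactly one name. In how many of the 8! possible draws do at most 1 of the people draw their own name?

29665

Sum C(8,i)·!(8-i) for i = 0..1:
  i=0: C(8,0)·!8 = 1·14833 = 14833
  i=1: C(8,1)·!7 = 8·1854 = 14832
Total = 29665.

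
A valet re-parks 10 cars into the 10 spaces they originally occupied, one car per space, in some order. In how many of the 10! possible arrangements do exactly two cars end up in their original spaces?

Pick the 2 fixed positions: C(10,2) = 45 ways.
The remaining 8 must be deranged: !8 = 14833.
Total: 45 × 14833 = 667485.

667485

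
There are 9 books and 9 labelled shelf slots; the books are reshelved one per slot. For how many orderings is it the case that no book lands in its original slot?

133496

!9 = 9! · Σ_{k=0}^{9} (-1)^k/k!
= 9! - 9!/1! + 9!/2! - 9!/3! + 9!/4! - 9!/5! + 9!/6! - 9!/7! + 9!/8! - 9!/9!
= 362880 - 362880 + 181440 - 60480 + 15120 - 3024 + 504 - 72 + 9 - 1
= 133496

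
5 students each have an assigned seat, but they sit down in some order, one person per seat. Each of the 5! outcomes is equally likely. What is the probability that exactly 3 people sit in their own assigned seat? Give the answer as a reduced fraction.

1/12

Favorable outcomes: C(5,3)·!2 = 10·1 = 10.
Total outcomes: 5! = 120.
Probability = 10/120 = 1/12.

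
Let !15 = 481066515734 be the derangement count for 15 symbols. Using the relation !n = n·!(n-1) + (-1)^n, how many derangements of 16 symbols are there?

!16 = 16·481066515734 + 1 = 7697064251745.

7697064251745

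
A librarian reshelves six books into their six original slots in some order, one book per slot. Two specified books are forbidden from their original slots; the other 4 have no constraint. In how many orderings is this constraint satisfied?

Let A_j be the event that the j-th constrained one is fixed. By inclusion-exclusion over the 2 events:
Σ_{j=0}^{2} (-1)^j C(2,j)(6-j)!
= C(2,0)·6! - C(2,1)·5! + C(2,2)·4!
= 720 - 240 + 24
= 504

504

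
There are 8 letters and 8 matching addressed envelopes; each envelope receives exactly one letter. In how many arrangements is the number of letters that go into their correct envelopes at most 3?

Sum C(8,i)·!(8-i) for i = 0..3:
  i=0: C(8,0)·!8 = 1·14833 = 14833
  i=1: C(8,1)·!7 = 8·1854 = 14832
  i=2: C(8,2)·!6 = 28·265 = 7420
  i=3: C(8,3)·!5 = 56·44 = 2464
Total = 39549.

39549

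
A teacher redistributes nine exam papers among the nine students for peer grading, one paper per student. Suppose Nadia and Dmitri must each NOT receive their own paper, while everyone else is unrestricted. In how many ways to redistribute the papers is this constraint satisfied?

287280

Let A_j be the event that the j-th constrained one is fixed. By inclusion-exclusion over the 2 events:
Σ_{j=0}^{2} (-1)^j C(2,j)(9-j)!
= C(2,0)·9! - C(2,1)·8! + C(2,2)·7!
= 362880 - 80640 + 5040
= 287280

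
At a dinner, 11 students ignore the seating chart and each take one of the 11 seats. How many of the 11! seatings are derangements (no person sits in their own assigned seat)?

14684570

Use !n = n·!(n-1) + (-1)^n.
!11 = 11·1334961 - 1 = 14684570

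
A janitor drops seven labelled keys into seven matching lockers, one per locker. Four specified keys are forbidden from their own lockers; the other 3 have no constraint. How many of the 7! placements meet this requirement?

2790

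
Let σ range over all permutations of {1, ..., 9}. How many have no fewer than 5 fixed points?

Sum C(9,i)·!(9-i) for i = 5..9:
  i=5: C(9,5)·!4 = 126·9 = 1134
  i=6: C(9,6)·!3 = 84·2 = 168
  i=7: C(9,7)·!2 = 36·1 = 36
  i=8: C(9,8)·!1 = 9·0 = 0
  i=9: C(9,9)·!0 = 1·1 = 1
Total = 1339.

1339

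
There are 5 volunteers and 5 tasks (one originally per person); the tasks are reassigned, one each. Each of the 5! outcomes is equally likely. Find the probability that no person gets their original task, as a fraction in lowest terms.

Favorable outcomes: !5 = 44.
Total outcomes: 5! = 120.
Probability = 44/120 = 11/30.

11/30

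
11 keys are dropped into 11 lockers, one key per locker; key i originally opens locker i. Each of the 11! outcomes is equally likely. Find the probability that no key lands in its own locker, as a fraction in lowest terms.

Favorable outcomes: !11 = 14684570.
Total outcomes: 11! = 39916800.
Probability = 14684570/39916800 = 1468457/3991680.

1468457/3991680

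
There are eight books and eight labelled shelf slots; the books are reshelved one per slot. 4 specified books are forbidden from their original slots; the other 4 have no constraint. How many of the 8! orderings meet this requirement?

24024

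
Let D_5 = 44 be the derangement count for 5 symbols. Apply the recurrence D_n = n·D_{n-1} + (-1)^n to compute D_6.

265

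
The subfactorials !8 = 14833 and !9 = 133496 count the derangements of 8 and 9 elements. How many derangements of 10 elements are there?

!10 = (10-1)·(!9 + !8) = 9·(133496 + 14833) = 9·148329 = 1334961.

1334961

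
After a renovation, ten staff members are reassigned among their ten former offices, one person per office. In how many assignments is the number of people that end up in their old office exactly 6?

1890

Pick the 6 fixed positions: C(10,6) = 210 ways.
The other 4 form a derangement: !4 = 9.
Total: 210 × 9 = 1890.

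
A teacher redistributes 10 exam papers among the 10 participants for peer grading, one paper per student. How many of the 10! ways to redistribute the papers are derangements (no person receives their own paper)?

1334961

Use !n = (n-1)(!(n-1) + !(n-2)).
!10 = 9·(133496 + 14833) = 9·148329 = 1334961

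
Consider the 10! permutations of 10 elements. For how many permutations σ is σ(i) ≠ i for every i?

1334961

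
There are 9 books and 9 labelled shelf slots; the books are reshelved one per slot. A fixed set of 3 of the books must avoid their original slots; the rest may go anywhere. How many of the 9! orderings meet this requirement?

Let A_j be the event that the j-th constrained one is fixed. By inclusion-exclusion over the 3 events:
Σ_{j=0}^{3} (-1)^j C(3,j)(9-j)!
= C(3,0)·9! - C(3,1)·8! + C(3,2)·7! - C(3,3)·6!
= 362880 - 120960 + 15120 - 720
= 256320

256320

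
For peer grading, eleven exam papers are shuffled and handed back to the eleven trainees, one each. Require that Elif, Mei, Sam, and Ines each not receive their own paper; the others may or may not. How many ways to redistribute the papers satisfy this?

Inclusion-exclusion on the 4 forbidden self-matches:
Σ_{j=0}^{4} (-1)^j C(4,j)(11-j)!
= C(4,0)·11! - C(4,1)·10! + C(4,2)·9! - C(4,3)·8! + C(4,4)·7!
= 39916800 - 14515200 + 2177280 - 161280 + 5040
= 27422640

27422640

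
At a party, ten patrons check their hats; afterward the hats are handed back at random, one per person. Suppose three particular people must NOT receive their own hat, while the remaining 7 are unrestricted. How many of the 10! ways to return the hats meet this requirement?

2656080

Inclusion-exclusion on the 3 forbidden self-matches:
Σ_{j=0}^{3} (-1)^j C(3,j)(10-j)!
= C(3,0)·10! - C(3,1)·9! + C(3,2)·8! - C(3,3)·7!
= 3628800 - 1088640 + 120960 - 5040
= 2656080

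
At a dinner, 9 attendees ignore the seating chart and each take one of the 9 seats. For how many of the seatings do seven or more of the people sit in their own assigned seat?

37

Sum C(9,i)·!(9-i) for i = 7..9:
  i=7: C(9,7)·!2 = 36·1 = 36
  i=8: C(9,8)·!1 = 9·0 = 0
  i=9: C(9,9)·!0 = 1·1 = 1
Total = 37.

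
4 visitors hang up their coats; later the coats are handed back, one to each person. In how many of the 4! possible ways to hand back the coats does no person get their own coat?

9

The number of derangements of 4 is !4 = Σ_{k=0}^{4} (-1)^k·4!/k!
= 4! - 4!/1! + 4!/2! - 4!/3! + 4!/4!
= 24 - 24 + 12 - 4 + 1
= 9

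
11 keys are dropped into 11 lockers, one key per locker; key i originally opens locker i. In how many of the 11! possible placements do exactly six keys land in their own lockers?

Choose which 6 of the 11 are fixed: C(11,6) = 462.
The remaining 5 must be deranged: !5 = 44.
Total: 462 × 44 = 20328.

20328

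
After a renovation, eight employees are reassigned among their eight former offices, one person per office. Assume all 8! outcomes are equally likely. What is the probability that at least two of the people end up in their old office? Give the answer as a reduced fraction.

2131/8064

Favorable outcomes: Σ_{i≥2} C(8,i)·!(8-i) = 28·265 + 56·44 + 70·9 + 56·2 + 28·1 + 8·0 + 1·1 = 10655.
Total outcomes: 8! = 40320.
Probability = 10655/40320 = 2131/8064.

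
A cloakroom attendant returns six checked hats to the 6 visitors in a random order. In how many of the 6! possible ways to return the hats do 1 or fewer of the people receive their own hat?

529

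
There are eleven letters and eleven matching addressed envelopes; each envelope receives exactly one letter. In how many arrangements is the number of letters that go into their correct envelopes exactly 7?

2970

Pick the 7 fixed positions: C(11,7) = 330 ways.
The other 4 form a derangement: !4 = 9.
Total: 330 × 9 = 2970.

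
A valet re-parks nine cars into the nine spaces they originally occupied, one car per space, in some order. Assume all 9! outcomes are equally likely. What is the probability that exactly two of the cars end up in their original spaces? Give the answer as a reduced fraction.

103/560

Favorable outcomes: C(9,2)·!7 = 36·1854 = 66744.
Total outcomes: 9! = 362880.
Probability = 66744/362880 = 103/560.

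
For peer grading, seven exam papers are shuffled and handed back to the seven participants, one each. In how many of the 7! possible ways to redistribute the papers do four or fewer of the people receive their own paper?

Sum C(7,i)·!(7-i) for i = 0..4:
  i=0: C(7,0)·!7 = 1·1854 = 1854
  i=1: C(7,1)·!6 = 7·265 = 1855
  i=2: C(7,2)·!5 = 21·44 = 924
  i=3: C(7,3)·!4 = 35·9 = 315
  i=4: C(7,4)·!3 = 35·2 = 70
Total = 5018.

5018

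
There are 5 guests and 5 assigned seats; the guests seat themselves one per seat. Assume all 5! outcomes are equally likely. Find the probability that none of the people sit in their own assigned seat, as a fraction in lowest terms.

11/30

Favorable outcomes: !5 = 44.
Total outcomes: 5! = 120.
Probability = 44/120 = 11/30.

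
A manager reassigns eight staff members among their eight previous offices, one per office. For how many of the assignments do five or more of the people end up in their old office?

141

Sum C(8,i)·!(8-i) for i = 5..8:
  i=5: C(8,5)·!3 = 56·2 = 112
  i=6: C(8,6)·!2 = 28·1 = 28
  i=7: C(8,7)·!1 = 8·0 = 0
  i=8: C(8,8)·!0 = 1·1 = 1
Total = 141.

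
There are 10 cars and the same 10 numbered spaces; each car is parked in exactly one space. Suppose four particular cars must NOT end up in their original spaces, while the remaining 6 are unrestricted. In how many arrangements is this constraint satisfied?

Let A_j be the event that the j-th constrained one is fixed. By inclusion-exclusion over the 4 events:
Σ_{j=0}^{4} (-1)^j C(4,j)(10-j)!
= C(4,0)·10! - C(4,1)·9! + C(4,2)·8! - C(4,3)·7! + C(4,4)·6!
= 3628800 - 1451520 + 241920 - 20160 + 720
= 2399760

2399760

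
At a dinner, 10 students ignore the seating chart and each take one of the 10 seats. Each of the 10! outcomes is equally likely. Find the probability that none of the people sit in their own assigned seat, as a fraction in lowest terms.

Favorable outcomes: !10 = 1334961.
Total outcomes: 10! = 3628800.
Probability = 1334961/3628800 = 16481/44800.

16481/44800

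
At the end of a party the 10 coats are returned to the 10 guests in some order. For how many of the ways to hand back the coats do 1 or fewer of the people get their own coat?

2669921

# with exactly i fixed is C(10,i)·!(10-i); sum over i=0..1:
  i=0: C(10,0)·!10 = 1·1334961 = 1334961
  i=1: C(10,1)·!9 = 10·133496 = 1334960
Total = 2669921.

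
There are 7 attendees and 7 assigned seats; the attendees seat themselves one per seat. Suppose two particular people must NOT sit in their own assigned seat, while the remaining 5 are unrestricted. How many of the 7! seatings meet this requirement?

3720

Let A_j be the event that the j-th constrained one is fixed. By inclusion-exclusion over the 2 events:
Σ_{j=0}^{2} (-1)^j C(2,j)(7-j)!
= C(2,0)·7! - C(2,1)·6! + C(2,2)·5!
= 5040 - 1440 + 120
= 3720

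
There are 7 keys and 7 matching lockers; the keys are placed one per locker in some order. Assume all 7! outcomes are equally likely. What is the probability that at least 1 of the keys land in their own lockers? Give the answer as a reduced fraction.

177/280

Favorable outcomes: Σ_{i≥1} C(7,i)·!(7-i) = 7·265 + 21·44 + 35·9 + 35·2 + 21·1 + 7·0 + 1·1 = 3186.
Total outcomes: 7! = 5040.
Probability = 3186/5040 = 177/280.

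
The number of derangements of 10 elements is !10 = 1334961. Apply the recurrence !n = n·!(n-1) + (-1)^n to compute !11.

!11 = 11·1334961 - 1 = 14684570.

14684570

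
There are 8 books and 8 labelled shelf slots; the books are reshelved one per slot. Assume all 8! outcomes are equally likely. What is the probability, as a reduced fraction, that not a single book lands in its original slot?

2119/5760

Favorable outcomes: !8 = 14833.
Total outcomes: 8! = 40320.
Probability = 14833/40320 = 2119/5760.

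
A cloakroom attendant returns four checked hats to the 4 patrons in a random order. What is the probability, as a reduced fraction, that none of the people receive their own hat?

3/8

Favorable outcomes: !4 = 9.
Total outcomes: 4! = 24.
Probability = 9/24 = 3/8.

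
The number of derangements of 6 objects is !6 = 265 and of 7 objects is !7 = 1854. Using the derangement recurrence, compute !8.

14833

!8 = (8-1)·(!7 + !6) = 7·(1854 + 265) = 7·2119 = 14833.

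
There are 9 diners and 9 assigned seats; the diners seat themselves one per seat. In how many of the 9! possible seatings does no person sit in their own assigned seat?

133496

The subfactorial !9 = [9!/e] (nearest integer).
9! = 362880, and 362880/e ≈ 133496.09, so !9 = 133496.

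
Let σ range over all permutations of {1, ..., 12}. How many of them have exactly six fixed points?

244860

Choose which 6 of the 12 are fixed: C(12,6) = 924.
The remaining 6 must be deranged: !6 = 265.
Total: 924 × 265 = 244860.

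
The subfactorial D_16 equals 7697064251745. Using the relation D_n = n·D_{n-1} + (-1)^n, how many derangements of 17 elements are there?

D_17 = 17·7697064251745 - 1 = 130850092279664.

130850092279664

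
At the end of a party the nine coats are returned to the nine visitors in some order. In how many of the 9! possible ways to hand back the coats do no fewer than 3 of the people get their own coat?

29143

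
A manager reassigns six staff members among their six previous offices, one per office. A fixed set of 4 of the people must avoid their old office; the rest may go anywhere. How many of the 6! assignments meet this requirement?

362

Inclusion-exclusion on the 4 forbidden self-matches:
Σ_{j=0}^{4} (-1)^j C(4,j)(6-j)!
= C(4,0)·6! - C(4,1)·5! + C(4,2)·4! - C(4,3)·3! + C(4,4)·2!
= 720 - 480 + 144 - 24 + 2
= 362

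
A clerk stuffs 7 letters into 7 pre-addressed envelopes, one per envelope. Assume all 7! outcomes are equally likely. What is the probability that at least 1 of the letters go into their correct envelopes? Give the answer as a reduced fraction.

177/280

Favorable outcomes: Σ_{i≥1} C(7,i)·!(7-i) = 7·265 + 21·44 + 35·9 + 35·2 + 21·1 + 7·0 + 1·1 = 3186.
Total outcomes: 7! = 5040.
Probability = 3186/5040 = 177/280.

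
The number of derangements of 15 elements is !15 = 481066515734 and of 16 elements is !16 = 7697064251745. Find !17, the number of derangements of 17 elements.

!17 = (17-1)·(!16 + !15) = 16·(7697064251745 + 481066515734) = 16·8178130767479 = 130850092279664.

130850092279664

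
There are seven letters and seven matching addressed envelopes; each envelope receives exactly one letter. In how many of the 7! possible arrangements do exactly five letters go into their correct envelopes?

Pick the 5 fixed positions: C(7,5) = 21 ways.
The other 2 form a derangement: !2 = 1.
Total: 21 × 1 = 21.

21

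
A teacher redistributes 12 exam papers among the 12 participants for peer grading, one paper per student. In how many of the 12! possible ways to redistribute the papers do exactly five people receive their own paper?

1468368

Pick the 5 fixed positions: C(12,5) = 792 ways.
The other 7 form a derangement: !7 = 1854.
Total: 792 × 1854 = 1468368.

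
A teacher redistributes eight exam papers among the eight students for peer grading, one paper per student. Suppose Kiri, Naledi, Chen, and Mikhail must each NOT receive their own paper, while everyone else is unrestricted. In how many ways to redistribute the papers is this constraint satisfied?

24024

Inclusion-exclusion on the 4 forbidden self-matches:
Σ_{j=0}^{4} (-1)^j C(4,j)(8-j)!
= C(4,0)·8! - C(4,1)·7! + C(4,2)·6! - C(4,3)·5! + C(4,4)·4!
= 40320 - 20160 + 4320 - 480 + 24
= 24024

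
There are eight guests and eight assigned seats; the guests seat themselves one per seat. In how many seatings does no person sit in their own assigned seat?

14833

By inclusion-exclusion, !8 = Σ (-1)^k · 8!/k! for k=0..8
= 8! - 8!/1! + 8!/2! - 8!/3! + 8!/4! - 8!/5! + 8!/6! - 8!/7! + 8!/8!
= 40320 - 40320 + 20160 - 6720 + 1680 - 336 + 56 - 8 + 1
= 14833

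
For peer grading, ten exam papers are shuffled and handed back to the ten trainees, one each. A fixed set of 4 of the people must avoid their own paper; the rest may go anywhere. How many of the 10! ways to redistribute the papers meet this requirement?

2399760

Inclusion-exclusion on the 4 forbidden self-matches:
Σ_{j=0}^{4} (-1)^j C(4,j)(10-j)!
= C(4,0)·10! - C(4,1)·9! + C(4,2)·8! - C(4,3)·7! + C(4,4)·6!
= 3628800 - 1451520 + 241920 - 20160 + 720
= 2399760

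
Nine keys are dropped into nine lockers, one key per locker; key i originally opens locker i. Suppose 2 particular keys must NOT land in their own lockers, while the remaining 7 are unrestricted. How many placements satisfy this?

287280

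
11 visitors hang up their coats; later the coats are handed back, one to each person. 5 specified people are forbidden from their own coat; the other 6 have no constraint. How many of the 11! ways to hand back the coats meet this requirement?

25022880

Inclusion-exclusion on the 5 forbidden self-matches:
Σ_{j=0}^{5} (-1)^j C(5,j)(11-j)!
= C(5,0)·11! - C(5,1)·10! + C(5,2)·9! - C(5,3)·8! + C(5,4)·7! - C(5,5)·6!
= 39916800 - 18144000 + 3628800 - 403200 + 25200 - 720
= 25022880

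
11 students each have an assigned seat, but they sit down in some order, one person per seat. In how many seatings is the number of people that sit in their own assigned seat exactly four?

Pick the 4 fixed positions: C(11,4) = 330 ways.
The remaining 7 must be deranged: !7 = 1854.
Total: 330 × 1854 = 611820.

611820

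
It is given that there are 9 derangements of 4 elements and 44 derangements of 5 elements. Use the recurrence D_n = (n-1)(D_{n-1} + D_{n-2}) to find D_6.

265

D_6 = (6-1)·(D_5 + D_4) = 5·(44 + 9) = 5·53 = 265.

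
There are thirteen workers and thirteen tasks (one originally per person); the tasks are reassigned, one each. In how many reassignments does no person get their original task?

2290792932

The subfactorial !13 = [13!/e] (nearest integer).
13! = 6227020800, and 6227020800/e ≈ 2290792932.07, so !13 = 2290792932.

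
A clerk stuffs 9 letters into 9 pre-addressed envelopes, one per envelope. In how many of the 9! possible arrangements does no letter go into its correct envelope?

The number of derangements of 9 is !9 = Σ_{k=0}^{9} (-1)^k·9!/k!
= 9! - 9!/1! + 9!/2! - 9!/3! + 9!/4! - 9!/5! + 9!/6! - 9!/7! + 9!/8! - 9!/9!
= 362880 - 362880 + 181440 - 60480 + 15120 - 3024 + 504 - 72 + 9 - 1
= 133496

133496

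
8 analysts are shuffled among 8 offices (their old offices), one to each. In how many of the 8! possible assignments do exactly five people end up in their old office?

112

Pick the 5 fixed positions: C(8,5) = 56 ways.
The other 3 form a derangement: !3 = 2.
Total: 56 × 2 = 112.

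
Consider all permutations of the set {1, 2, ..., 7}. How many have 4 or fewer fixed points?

5018

Sum C(7,i)·!(7-i) for i = 0..4:
  i=0: C(7,0)·!7 = 1·1854 = 1854
  i=1: C(7,1)·!6 = 7·265 = 1855
  i=2: C(7,2)·!5 = 21·44 = 924
  i=3: C(7,3)·!4 = 35·9 = 315
  i=4: C(7,4)·!3 = 35·2 = 70
Total = 5018.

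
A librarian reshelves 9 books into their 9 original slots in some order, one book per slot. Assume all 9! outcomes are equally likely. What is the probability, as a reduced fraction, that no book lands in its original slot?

Favorable outcomes: !9 = 133496.
Total outcomes: 9! = 362880.
Probability = 133496/362880 = 16687/45360.

16687/45360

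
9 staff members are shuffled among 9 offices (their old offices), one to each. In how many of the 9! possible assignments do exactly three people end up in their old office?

Pick the 3 fixed positions: C(9,3) = 84 ways.
The remaining 6 must be deranged: !6 = 265.
Total: 84 × 265 = 22260.

22260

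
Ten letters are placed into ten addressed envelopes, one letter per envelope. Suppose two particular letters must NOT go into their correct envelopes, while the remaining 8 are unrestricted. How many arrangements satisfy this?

2943360

Let A_j be the event that the j-th constrained one is fixed. By inclusion-exclusion over the 2 events:
Σ_{j=0}^{2} (-1)^j C(2,j)(10-j)!
= C(2,0)·10! - C(2,1)·9! + C(2,2)·8!
= 3628800 - 725760 + 40320
= 2943360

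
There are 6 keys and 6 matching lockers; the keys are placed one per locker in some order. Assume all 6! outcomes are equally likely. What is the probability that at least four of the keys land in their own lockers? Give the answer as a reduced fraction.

1/45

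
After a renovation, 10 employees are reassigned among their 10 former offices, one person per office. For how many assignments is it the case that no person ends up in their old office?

1334961

The number of derangements of 10 is !10 = Σ_{k=0}^{10} (-1)^k·10!/k!
= 10! - 10!/1! + 10!/2! - 10!/3! + 10!/4! - 10!/5! + 10!/6! - 10!/7! + 10!/8! - 10!/9! + 10!/10!
= 3628800 - 3628800 + 1814400 - 604800 + 151200 - 30240 + 5040 - 720 + 90 - 10 + 1
= 1334961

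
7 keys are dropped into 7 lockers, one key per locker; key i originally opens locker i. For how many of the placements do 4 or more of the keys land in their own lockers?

92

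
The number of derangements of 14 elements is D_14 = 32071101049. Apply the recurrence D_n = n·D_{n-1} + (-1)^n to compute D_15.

481066515734

D_15 = 15·32071101049 - 1 = 481066515734.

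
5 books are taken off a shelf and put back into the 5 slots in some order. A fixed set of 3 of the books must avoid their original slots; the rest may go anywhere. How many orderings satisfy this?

Let A_j be the event that the j-th constrained one is fixed. By inclusion-exclusion over the 3 events:
Σ_{j=0}^{3} (-1)^j C(3,j)(5-j)!
= C(3,0)·5! - C(3,1)·4! + C(3,2)·3! - C(3,3)·2!
= 120 - 72 + 18 - 2
= 64

64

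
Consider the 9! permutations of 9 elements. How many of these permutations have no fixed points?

133496

!9 is the nearest integer to 9!/e.
9! = 362880, and 362880/e ≈ 133496.09, so !9 = 133496.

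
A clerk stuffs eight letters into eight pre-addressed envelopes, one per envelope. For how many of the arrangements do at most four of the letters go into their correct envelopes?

40179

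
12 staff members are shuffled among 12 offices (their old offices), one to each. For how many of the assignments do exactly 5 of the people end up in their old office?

Choose which 5 of the 12 are fixed: C(12,5) = 792.
The remaining 7 must be deranged: !7 = 1854.
Total: 792 × 1854 = 1468368.

1468368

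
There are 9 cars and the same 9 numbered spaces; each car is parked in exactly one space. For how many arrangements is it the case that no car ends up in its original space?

!9 is the nearest integer to 9!/e.
9! = 362880, and 362880/e ≈ 133496.09, so !9 = 133496.

133496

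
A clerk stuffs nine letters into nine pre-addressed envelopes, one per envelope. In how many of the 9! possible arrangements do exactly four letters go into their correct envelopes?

5544

Choose which 4 of the 9 are fixed: C(9,4) = 126.
The other 5 form a derangement: !5 = 44.
Total: 126 × 44 = 5544.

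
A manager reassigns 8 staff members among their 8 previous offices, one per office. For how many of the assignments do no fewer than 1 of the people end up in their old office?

25487

# with exactly i fixed is C(8,i)·!(8-i); sum over i=1..8:
  i=1: C(8,1)·!7 = 8·1854 = 14832
  i=2: C(8,2)·!6 = 28·265 = 7420
  i=3: C(8,3)·!5 = 56·44 = 2464
  i=4: C(8,4)·!4 = 70·9 = 630
  i=5: C(8,5)·!3 = 56·2 = 112
  i=6: C(8,6)·!2 = 28·1 = 28
  i=7: C(8,7)·!1 = 8·0 = 0
  i=8: C(8,8)·!0 = 1·1 = 1
Total = 25487.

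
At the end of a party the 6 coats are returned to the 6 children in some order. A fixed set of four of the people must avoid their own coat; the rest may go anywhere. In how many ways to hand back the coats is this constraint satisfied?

Inclusion-exclusion on the 4 forbidden self-matches:
Σ_{j=0}^{4} (-1)^j C(4,j)(6-j)!
= C(4,0)·6! - C(4,1)·5! + C(4,2)·4! - C(4,3)·3! + C(4,4)·2!
= 720 - 480 + 144 - 24 + 2
= 362

362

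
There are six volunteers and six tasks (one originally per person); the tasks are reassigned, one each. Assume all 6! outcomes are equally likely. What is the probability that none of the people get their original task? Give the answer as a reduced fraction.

Favorable outcomes: !6 = 265.
Total outcomes: 6! = 720.
Probability = 265/720 = 53/144.

53/144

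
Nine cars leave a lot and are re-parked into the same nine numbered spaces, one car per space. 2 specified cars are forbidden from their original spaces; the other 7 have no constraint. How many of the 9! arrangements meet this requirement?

287280

Inclusion-exclusion on the 2 forbidden self-matches:
Σ_{j=0}^{2} (-1)^j C(2,j)(9-j)!
= C(2,0)·9! - C(2,1)·8! + C(2,2)·7!
= 362880 - 80640 + 5040
= 287280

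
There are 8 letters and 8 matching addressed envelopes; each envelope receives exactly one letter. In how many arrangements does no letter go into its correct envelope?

14833

!8 is the nearest integer to 8!/e.
8! = 40320, and 40320/e ≈ 14832.90, so !8 = 14833.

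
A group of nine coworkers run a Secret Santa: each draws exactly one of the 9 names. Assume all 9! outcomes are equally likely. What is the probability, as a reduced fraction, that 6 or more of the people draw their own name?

Favorable outcomes: Σ_{i≥6} C(9,i)·!(9-i) = 84·2 + 36·1 + 9·0 + 1·1 = 205.
Total outcomes: 9! = 362880.
Probability = 205/362880 = 41/72576.

41/72576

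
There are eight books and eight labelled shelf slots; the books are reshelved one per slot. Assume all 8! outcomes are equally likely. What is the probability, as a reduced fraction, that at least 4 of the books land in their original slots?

Favorable outcomes: Σ_{i≥4} C(8,i)·!(8-i) = 70·9 + 56·2 + 28·1 + 8·0 + 1·1 = 771.
Total outcomes: 8! = 40320.
Probability = 771/40320 = 257/13440.

257/13440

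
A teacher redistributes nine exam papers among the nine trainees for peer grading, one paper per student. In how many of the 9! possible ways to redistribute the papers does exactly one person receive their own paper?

133497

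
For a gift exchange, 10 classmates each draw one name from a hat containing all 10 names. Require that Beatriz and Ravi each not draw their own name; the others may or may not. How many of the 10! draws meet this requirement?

2943360

Inclusion-exclusion on the 2 forbidden self-matches:
Σ_{j=0}^{2} (-1)^j C(2,j)(10-j)!
= C(2,0)·10! - C(2,1)·9! + C(2,2)·8!
= 3628800 - 725760 + 40320
= 2943360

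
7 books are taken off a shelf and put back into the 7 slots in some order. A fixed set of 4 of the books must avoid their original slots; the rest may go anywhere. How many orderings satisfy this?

2790

Let A_j be the event that the j-th constrained one is fixed. By inclusion-exclusion over the 4 events:
Σ_{j=0}^{4} (-1)^j C(4,j)(7-j)!
= C(4,0)·7! - C(4,1)·6! + C(4,2)·5! - C(4,3)·4! + C(4,4)·3!
= 5040 - 2880 + 720 - 96 + 6
= 2790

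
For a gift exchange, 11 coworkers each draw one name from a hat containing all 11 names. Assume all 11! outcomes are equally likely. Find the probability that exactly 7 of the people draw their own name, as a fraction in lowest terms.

1/13440

Favorable outcomes: C(11,7)·!4 = 330·9 = 2970.
Total outcomes: 11! = 39916800.
Probability = 2970/39916800 = 1/13440.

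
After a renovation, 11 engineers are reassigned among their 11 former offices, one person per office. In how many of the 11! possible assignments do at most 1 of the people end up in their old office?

29369141

# with exactly i fixed is C(11,i)·!(11-i); sum over i=0..1:
  i=0: C(11,0)·!11 = 1·14684570 = 14684570
  i=1: C(11,1)·!10 = 11·1334961 = 14684571
Total = 29369141.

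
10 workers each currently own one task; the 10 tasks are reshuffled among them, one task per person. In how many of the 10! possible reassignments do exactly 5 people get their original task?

11088

Choose which 5 of the 10 are fixed: C(10,5) = 252.
The remaining 5 must be deranged: !5 = 44.
Total: 252 × 44 = 11088.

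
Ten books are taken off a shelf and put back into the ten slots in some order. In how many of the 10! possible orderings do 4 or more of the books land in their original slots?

Sum C(10,i)·!(10-i) for i = 4..10:
  i=4: C(10,4)·!6 = 210·265 = 55650
  i=5: C(10,5)·!5 = 252·44 = 11088
  i=6: C(10,6)·!4 = 210·9 = 1890
  i=7: C(10,7)·!3 = 120·2 = 240
  i=8: C(10,8)·!2 = 45·1 = 45
  i=9: C(10,9)·!1 = 10·0 = 0
  i=10: C(10,10)·!0 = 1·1 = 1
Total = 68914.

68914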